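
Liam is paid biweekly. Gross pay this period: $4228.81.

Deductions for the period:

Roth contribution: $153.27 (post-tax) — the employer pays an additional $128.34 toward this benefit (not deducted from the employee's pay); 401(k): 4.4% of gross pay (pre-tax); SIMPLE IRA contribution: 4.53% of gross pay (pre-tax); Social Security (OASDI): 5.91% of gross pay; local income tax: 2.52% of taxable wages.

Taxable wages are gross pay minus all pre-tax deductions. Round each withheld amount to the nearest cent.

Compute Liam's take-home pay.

401(k): $4228.81 × 0.044 = $186.07
SIMPLE IRA contribution: $4228.81 × 0.0453 = $191.57
Pre-tax total = $186.07 + $191.57 = $377.64
Taxable wages = $4228.81 − $377.64 = $3851.17
Local income tax: $3851.17 × 0.0252 = $97.05
Social Security (OASDI): $4228.81 × 0.0591 = $249.92
Roth contribution: $153.27
(Employer's $128.34 toward Roth contribution is not withheld from the employee.)
Total deductions = $186.07 + $191.57 + $97.05 + $249.92 + $153.27 = $877.88
Net pay = $4228.81 − $877.88 = $3350.93

$3350.93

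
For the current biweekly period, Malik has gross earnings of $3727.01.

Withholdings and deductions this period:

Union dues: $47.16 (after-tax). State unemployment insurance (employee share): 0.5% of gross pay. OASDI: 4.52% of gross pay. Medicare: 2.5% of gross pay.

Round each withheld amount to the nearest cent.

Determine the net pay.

State unemployment insurance (employee share): $3727.01 × 0.005 = $18.64
Medicare: $3727.01 × 0.025 = $93.18
OASDI: $3727.01 × 0.0452 = $168.46
Union dues: $47.16
Total deductions = $18.64 + $93.18 + $168.46 + $47.16 = $327.44
Net pay = $3727.01 − $327.44 = $3399.57

$3399.57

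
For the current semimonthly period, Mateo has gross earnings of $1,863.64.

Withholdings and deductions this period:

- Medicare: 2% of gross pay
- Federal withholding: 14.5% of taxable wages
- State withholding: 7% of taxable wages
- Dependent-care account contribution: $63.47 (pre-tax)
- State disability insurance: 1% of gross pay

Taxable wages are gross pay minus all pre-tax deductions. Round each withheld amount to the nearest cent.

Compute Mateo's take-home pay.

$1,357.23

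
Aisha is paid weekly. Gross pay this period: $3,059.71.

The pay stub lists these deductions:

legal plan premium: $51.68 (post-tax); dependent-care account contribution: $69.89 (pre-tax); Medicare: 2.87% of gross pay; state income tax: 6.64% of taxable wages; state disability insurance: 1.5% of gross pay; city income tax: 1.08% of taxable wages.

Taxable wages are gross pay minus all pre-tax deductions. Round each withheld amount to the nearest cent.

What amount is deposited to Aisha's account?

$2,573.62

Dependent-care account contribution: $69.89
Taxable wages = $3,059.71 − $69.89 = $2,989.82
City income tax: $2,989.82 × 0.0108 = $32.29
State income tax: $2,989.82 × 0.0664 = $198.52
State disability insurance: $3,059.71 × 0.015 = $45.90
Medicare: $3,059.71 × 0.0287 = $87.81
Legal plan premium: $51.68
Total deductions = $69.89 + $32.29 + $198.52 + $45.90 + $87.81 + $51.68 = $486.09
Net pay = $3,059.71 − $486.09 = $2,573.62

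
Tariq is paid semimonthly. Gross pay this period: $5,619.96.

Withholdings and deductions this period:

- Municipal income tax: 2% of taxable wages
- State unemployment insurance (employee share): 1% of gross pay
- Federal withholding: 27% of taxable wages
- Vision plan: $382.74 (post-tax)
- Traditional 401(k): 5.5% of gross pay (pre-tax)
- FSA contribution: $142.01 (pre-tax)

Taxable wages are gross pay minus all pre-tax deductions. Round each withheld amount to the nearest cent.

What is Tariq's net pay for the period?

Traditional 401(k): $5,619.96 × 0.055 = $309.10
FSA contribution: $142.01
Pre-tax total = $309.10 + $142.01 = $451.11
Taxable wages = $5,619.96 − $451.11 = $5,168.85
Municipal income tax: $5,168.85 × 0.02 = $103.38
Federal withholding: $5,168.85 × 0.27 = $1,395.59
State unemployment insurance (employee share): $5,619.96 × 0.01 = $56.20
Vision plan: $382.74
Total deductions = $309.10 + $142.01 + $103.38 + $1,395.59 + $56.20 + $382.74 = $2,389.02
Net pay = $5,619.96 − $2,389.02 = $3,230.94

$3,230.94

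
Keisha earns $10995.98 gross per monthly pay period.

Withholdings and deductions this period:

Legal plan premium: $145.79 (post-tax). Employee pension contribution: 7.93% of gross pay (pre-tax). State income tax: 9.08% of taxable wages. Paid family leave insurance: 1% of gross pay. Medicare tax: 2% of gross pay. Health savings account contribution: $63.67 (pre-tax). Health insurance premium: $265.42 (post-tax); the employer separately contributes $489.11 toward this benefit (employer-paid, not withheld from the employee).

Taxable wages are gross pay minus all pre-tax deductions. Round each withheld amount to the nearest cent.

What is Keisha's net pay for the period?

Employee pension contribution: $10995.98 × 0.0793 = $871.98
Health savings account contribution: $63.67
Pre-tax total = $871.98 + $63.67 = $935.65
Taxable wages = $10995.98 − $935.65 = $10060.33
State income tax: $10060.33 × 0.0908 = $913.48
Paid family leave insurance: $10995.98 × 0.01 = $109.96
Medicare tax: $10995.98 × 0.02 = $219.92
Legal plan premium: $145.79
Health insurance premium: $265.42
(Employer's $489.11 toward health insurance premium is not withheld from the employee.)
Total deductions = $871.98 + $63.67 + $913.48 + $109.96 + $219.92 + $145.79 + $265.42 = $2590.22
Net pay = $10995.98 − $2590.22 = $8405.76

$8405.76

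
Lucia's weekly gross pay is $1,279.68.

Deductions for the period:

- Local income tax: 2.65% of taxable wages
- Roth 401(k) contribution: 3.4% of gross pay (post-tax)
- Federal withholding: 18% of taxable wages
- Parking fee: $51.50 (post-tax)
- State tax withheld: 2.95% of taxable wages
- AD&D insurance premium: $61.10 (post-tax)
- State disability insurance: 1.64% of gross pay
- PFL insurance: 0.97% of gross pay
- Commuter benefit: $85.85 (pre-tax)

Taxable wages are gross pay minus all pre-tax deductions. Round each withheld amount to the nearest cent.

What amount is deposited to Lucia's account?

Commuter benefit: $85.85
Taxable wages = $1,279.68 − $85.85 = $1,193.83
State tax withheld: $1,193.83 × 0.0295 = $35.22
Federal withholding: $1,193.83 × 0.18 = $214.89
Local income tax: $1,193.83 × 0.0265 = $31.64
State disability insurance: $1,279.68 × 0.0164 = $20.99
PFL insurance: $1,279.68 × 0.0097 = $12.41
AD&D insurance premium: $61.10
Parking fee: $51.50
Roth 401(k) contribution: $1,279.68 × 0.034 = $43.51
Total deductions = $85.85 + $35.22 + $214.89 + $31.64 + $20.99 + $12.41 + $61.10 + $51.50 + $43.51 = $557.11
Net pay = $1,279.68 − $557.11 = $722.57

$722.57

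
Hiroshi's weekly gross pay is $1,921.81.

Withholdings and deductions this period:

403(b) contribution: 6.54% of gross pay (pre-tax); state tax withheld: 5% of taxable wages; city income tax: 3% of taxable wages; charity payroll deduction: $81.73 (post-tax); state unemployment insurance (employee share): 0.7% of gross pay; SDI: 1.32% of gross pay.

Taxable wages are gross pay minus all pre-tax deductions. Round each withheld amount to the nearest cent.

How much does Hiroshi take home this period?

403(b) contribution: $1,921.81 × 0.0654 = $125.69
Taxable wages = $1,921.81 − $125.69 = $1,796.12
State tax withheld: $1,796.12 × 0.05 = $89.81
City income tax: $1,796.12 × 0.03 = $53.88
SDI: $1,921.81 × 0.0132 = $25.37
State unemployment insurance (employee share): $1,921.81 × 0.007 = $13.45
Charity payroll deduction: $81.73
Total deductions = $125.69 + $89.81 + $53.88 + $25.37 + $13.45 + $81.73 = $389.93
Net pay = $1,921.81 − $389.93 = $1,531.88

$1,531.88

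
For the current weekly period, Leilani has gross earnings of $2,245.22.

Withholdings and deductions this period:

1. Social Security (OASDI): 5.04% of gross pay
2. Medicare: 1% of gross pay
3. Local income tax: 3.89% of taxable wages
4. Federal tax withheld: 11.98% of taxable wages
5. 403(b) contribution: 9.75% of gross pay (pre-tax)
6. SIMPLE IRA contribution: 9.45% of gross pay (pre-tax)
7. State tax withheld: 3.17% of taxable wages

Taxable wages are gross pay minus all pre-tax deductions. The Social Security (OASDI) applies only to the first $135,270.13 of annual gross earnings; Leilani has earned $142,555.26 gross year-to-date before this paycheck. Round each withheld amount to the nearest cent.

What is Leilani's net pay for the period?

$1,446.28

403(b) contribution: $2,245.22 × 0.0975 = $218.91
SIMPLE IRA contribution: $2,245.22 × 0.0945 = $212.17
Pre-tax total = $218.91 + $212.17 = $431.08
Taxable wages = $2,245.22 − $431.08 = $1,814.14
State tax withheld: $1,814.14 × 0.0317 = $57.51
Federal tax withheld: $1,814.14 × 0.1198 = $217.33
Local income tax: $1,814.14 × 0.0389 = $70.57
Social Security (OASDI): annual cap $135,270.13 already reached (YTD $142,555.26), so $0.00
Medicare: $2,245.22 × 0.01 = $22.45
Total deductions = $218.91 + $212.17 + $57.51 + $217.33 + $70.57 + $0.00 + $22.45 = $798.94
Net pay = $2,245.22 − $798.94 = $1,446.28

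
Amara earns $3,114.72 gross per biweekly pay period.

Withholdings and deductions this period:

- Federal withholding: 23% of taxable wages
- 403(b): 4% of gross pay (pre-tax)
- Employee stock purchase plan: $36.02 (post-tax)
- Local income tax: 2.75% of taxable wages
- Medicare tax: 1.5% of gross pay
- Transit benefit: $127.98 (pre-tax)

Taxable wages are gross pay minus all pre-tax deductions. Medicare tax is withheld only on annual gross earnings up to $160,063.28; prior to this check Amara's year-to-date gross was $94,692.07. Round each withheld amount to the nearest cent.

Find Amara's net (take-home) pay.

$2,042.41

Transit benefit: $127.98
403(b): $3,114.72 × 0.04 = $124.59
Pre-tax total = $127.98 + $124.59 = $252.57
Taxable wages = $3,114.72 − $252.57 = $2,862.15
Local income tax: $2,862.15 × 0.0275 = $78.71
Federal withholding: $2,862.15 × 0.23 = $658.29
Medicare tax: cap not yet reached, full $3,114.72 is subject → $3,114.72 × 0.015 = $46.72
Employee stock purchase plan: $36.02
Total deductions = $127.98 + $124.59 + $78.71 + $658.29 + $46.72 + $36.02 = $1,072.31
Net pay = $3,114.72 − $1,072.31 = $2,042.41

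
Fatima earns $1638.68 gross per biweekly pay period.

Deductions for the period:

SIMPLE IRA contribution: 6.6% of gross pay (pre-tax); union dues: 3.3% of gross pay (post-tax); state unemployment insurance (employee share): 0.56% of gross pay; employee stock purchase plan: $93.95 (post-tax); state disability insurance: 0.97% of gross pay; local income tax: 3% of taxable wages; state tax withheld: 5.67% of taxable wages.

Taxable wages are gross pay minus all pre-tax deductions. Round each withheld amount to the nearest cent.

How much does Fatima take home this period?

SIMPLE IRA contribution: $1638.68 × 0.066 = $108.15
Taxable wages = $1638.68 − $108.15 = $1530.53
Local income tax: $1530.53 × 0.03 = $45.92
State tax withheld: $1530.53 × 0.0567 = $86.78
State disability insurance: $1638.68 × 0.0097 = $15.90
State unemployment insurance (employee share): $1638.68 × 0.0056 = $9.18
Union dues: $1638.68 × 0.033 = $54.08
Employee stock purchase plan: $93.95
Total deductions = $108.15 + $45.92 + $86.78 + $15.90 + $9.18 + $54.08 + $93.95 = $413.96
Net pay = $1638.68 − $413.96 = $1224.72

$1224.72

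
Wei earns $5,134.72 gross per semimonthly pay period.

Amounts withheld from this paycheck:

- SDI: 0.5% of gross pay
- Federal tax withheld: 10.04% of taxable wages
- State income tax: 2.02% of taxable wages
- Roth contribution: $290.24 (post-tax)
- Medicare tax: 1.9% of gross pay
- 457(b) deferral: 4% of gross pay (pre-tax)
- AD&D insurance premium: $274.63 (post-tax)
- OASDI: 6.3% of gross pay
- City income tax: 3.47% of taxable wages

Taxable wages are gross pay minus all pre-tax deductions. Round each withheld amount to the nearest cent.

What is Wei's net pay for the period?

$3,152.22

457(b) deferral: $5,134.72 × 0.04 = $205.39
Taxable wages = $5,134.72 − $205.39 = $4,929.33
State income tax: $4,929.33 × 0.0202 = $99.57
City income tax: $4,929.33 × 0.0347 = $171.05
Federal tax withheld: $4,929.33 × 0.1004 = $494.90
OASDI: $5,134.72 × 0.063 = $323.49
SDI: $5,134.72 × 0.005 = $25.67
Medicare tax: $5,134.72 × 0.019 = $97.56
Roth contribution: $290.24
AD&D insurance premium: $274.63
Total deductions = $205.39 + $99.57 + $171.05 + $494.90 + $323.49 + $25.67 + $97.56 + $290.24 + $274.63 = $1,982.50
Net pay = $5,134.72 − $1,982.50 = $3,152.22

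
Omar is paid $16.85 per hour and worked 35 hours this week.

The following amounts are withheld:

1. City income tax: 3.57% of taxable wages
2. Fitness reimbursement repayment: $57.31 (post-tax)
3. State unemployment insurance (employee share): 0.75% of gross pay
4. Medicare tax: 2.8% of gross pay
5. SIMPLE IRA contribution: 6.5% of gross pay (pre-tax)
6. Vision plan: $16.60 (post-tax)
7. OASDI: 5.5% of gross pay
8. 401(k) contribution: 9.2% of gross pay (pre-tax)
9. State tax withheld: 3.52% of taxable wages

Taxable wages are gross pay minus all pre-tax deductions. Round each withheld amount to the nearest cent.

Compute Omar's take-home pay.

$334.63

Gross pay: 35 × $16.85 = $589.75
401(k) contribution: $589.75 × 0.092 = $54.26
SIMPLE IRA contribution: $589.75 × 0.065 = $38.33
Pre-tax total = $54.26 + $38.33 = $92.59
Taxable wages = $589.75 − $92.59 = $497.16
City income tax: $497.16 × 0.0357 = $17.75
State tax withheld: $497.16 × 0.0352 = $17.50
OASDI: $589.75 × 0.055 = $32.44
Medicare tax: $589.75 × 0.028 = $16.51
State unemployment insurance (employee share): $589.75 × 0.0075 = $4.42
Fitness reimbursement repayment: $57.31
Vision plan: $16.60
Total deductions = $54.26 + $38.33 + $17.75 + $17.50 + $32.44 + $16.51 + $4.42 + $57.31 + $16.60 = $255.12
Net pay = $589.75 − $255.12 = $334.63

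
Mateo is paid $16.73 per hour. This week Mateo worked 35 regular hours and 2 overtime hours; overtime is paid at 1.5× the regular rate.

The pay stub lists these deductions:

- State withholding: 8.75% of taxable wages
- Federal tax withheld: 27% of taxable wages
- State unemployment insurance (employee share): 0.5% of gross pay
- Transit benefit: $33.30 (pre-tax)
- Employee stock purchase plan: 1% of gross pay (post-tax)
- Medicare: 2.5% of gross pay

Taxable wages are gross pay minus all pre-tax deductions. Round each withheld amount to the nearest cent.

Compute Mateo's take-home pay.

$361.64

Regular pay: 35 × $16.73 = $585.55
Overtime pay: 2 × $16.73 × 1.5 = $50.19
Gross pay = $585.55 + $50.19 = $635.74
Transit benefit: $33.30
Taxable wages = $635.74 − $33.30 = $602.44
Federal tax withheld: $602.44 × 0.27 = $162.66
State withholding: $602.44 × 0.0875 = $52.71
State unemployment insurance (employee share): $635.74 × 0.005 = $3.18
Medicare: $635.74 × 0.025 = $15.89
Employee stock purchase plan: $635.74 × 0.01 = $6.36
Total deductions = $33.30 + $162.66 + $52.71 + $3.18 + $15.89 + $6.36 = $274.10
Net pay = $635.74 − $274.10 = $361.64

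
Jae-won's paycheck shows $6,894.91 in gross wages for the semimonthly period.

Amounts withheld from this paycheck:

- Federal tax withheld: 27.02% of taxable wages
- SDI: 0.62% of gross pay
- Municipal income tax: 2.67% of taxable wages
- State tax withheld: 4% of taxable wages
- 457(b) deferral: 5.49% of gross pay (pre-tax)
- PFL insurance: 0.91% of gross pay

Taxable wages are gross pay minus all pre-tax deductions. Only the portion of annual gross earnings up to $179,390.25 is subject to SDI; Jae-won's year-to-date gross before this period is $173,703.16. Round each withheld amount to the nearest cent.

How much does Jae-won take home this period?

$4,223.00

457(b) deferral: $6,894.91 × 0.0549 = $378.53
Taxable wages = $6,894.91 − $378.53 = $6,516.38
Municipal income tax: $6,516.38 × 0.0267 = $173.99
State tax withheld: $6,516.38 × 0.04 = $260.66
Federal tax withheld: $6,516.38 × 0.2702 = $1,760.73
PFL insurance: $6,894.91 × 0.0091 = $62.74
SDI: only $179,390.25 − $173,703.16 = $5,687.09 of this check is subject → $5,687.09 × 0.0062 = $35.26
Total deductions = $378.53 + $173.99 + $260.66 + $1,760.73 + $62.74 + $35.26 = $2,671.91
Net pay = $6,894.91 − $2,671.91 = $4,223.00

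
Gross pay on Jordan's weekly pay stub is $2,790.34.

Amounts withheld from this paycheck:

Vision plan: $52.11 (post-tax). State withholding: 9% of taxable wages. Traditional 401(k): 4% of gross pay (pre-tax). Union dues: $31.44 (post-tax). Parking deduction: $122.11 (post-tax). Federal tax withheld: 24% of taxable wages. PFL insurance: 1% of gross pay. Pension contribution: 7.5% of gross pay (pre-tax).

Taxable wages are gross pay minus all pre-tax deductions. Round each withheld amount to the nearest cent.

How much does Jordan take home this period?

$1,420.97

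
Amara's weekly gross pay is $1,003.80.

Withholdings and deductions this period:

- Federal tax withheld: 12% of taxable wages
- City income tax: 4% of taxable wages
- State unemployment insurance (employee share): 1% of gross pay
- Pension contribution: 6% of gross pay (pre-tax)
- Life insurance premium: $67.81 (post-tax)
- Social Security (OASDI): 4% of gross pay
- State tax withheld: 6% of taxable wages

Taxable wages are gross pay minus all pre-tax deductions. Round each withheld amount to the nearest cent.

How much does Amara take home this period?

Pension contribution: $1,003.80 × 0.06 = $60.23
Taxable wages = $1,003.80 − $60.23 = $943.57
Federal tax withheld: $943.57 × 0.12 = $113.23
City income tax: $943.57 × 0.04 = $37.74
State tax withheld: $943.57 × 0.06 = $56.61
Social Security (OASDI): $1,003.80 × 0.04 = $40.15
State unemployment insurance (employee share): $1,003.80 × 0.01 = $10.04
Life insurance premium: $67.81
Total deductions = $60.23 + $113.23 + $37.74 + $56.61 + $40.15 + $10.04 + $67.81 = $385.81
Net pay = $1,003.80 − $385.81 = $617.99

$617.99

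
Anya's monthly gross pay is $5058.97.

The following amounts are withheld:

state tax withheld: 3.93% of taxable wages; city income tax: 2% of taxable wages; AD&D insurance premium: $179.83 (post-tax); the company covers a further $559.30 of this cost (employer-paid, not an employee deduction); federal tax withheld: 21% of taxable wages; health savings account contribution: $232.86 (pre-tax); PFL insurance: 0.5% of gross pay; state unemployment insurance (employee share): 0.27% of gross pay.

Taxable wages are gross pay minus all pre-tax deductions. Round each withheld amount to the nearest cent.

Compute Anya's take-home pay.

$3307.66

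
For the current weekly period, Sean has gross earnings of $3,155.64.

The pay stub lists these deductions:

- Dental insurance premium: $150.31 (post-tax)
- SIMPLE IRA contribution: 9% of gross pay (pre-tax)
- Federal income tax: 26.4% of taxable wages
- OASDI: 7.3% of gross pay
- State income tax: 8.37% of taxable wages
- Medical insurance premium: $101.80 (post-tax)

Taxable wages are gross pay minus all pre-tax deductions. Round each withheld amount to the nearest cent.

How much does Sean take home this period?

$1,390.69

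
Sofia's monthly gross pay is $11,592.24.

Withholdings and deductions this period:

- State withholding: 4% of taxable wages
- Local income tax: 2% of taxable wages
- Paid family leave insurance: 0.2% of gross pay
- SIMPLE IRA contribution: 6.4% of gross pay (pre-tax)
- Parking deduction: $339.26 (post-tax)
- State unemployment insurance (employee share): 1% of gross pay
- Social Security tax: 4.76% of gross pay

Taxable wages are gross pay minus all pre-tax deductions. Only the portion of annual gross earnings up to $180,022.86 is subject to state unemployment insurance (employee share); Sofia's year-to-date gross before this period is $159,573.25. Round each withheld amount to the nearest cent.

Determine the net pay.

$9,169.17

SIMPLE IRA contribution: $11,592.24 × 0.064 = $741.90
Taxable wages = $11,592.24 − $741.90 = $10,850.34
State withholding: $10,850.34 × 0.04 = $434.01
Local income tax: $10,850.34 × 0.02 = $217.01
Paid family leave insurance: $11,592.24 × 0.002 = $23.18
Social Security tax: $11,592.24 × 0.0476 = $551.79
State unemployment insurance (employee share): cap not yet reached, full $11,592.24 is subject → $11,592.24 × 0.01 = $115.92
Parking deduction: $339.26
Total deductions = $741.90 + $434.01 + $217.01 + $23.18 + $551.79 + $115.92 + $339.26 = $2,423.07
Net pay = $11,592.24 − $2,423.07 = $9,169.17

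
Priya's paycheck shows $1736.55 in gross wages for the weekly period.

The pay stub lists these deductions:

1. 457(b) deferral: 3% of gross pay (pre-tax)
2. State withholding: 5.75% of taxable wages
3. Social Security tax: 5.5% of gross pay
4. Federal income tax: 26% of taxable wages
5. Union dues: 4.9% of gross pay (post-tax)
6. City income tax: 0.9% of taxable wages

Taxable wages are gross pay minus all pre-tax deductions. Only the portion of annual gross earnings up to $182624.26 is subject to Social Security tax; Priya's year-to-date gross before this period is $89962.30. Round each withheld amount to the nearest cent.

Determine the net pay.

$953.87

457(b) deferral: $1736.55 × 0.03 = $52.10
Taxable wages = $1736.55 − $52.10 = $1684.45
Federal income tax: $1684.45 × 0.26 = $437.96
City income tax: $1684.45 × 0.009 = $15.16
State withholding: $1684.45 × 0.0575 = $96.86
Social Security tax: cap not yet reached, full $1736.55 is subject → $1736.55 × 0.055 = $95.51
Union dues: $1736.55 × 0.049 = $85.09
Total deductions = $52.10 + $437.96 + $15.16 + $96.86 + $95.51 + $85.09 = $782.68
Net pay = $1736.55 − $782.68 = $953.87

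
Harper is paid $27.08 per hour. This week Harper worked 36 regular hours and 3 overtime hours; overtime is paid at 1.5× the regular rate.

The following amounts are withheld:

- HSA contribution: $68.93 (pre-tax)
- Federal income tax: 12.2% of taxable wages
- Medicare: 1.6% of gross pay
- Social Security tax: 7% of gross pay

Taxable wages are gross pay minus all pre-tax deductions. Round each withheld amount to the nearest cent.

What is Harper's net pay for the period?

Regular pay: 36 × $27.08 = $974.88
Overtime pay: 3 × $27.08 × 1.5 = $121.86
Gross pay = $974.88 + $121.86 = $1096.74
HSA contribution: $68.93
Taxable wages = $1096.74 − $68.93 = $1027.81
Federal income tax: $1027.81 × 0.122 = $125.39
Medicare: $1096.74 × 0.016 = $17.55
Social Security tax: $1096.74 × 0.07 = $76.77
Total deductions = $68.93 + $125.39 + $17.55 + $76.77 = $288.64
Net pay = $1096.74 − $288.64 = $808.10

$808.10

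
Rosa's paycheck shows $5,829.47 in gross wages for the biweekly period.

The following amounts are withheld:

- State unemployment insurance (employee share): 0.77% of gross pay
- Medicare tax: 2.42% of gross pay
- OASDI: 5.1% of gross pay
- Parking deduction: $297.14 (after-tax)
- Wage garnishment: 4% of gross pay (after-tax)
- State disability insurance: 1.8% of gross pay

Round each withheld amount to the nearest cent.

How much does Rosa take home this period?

OASDI: $5,829.47 × 0.051 = $297.30
Medicare tax: $5,829.47 × 0.0242 = $141.07
State unemployment insurance (employee share): $5,829.47 × 0.0077 = $44.89
State disability insurance: $5,829.47 × 0.018 = $104.93
Parking deduction: $297.14
Wage garnishment: $5,829.47 × 0.04 = $233.18
Total deductions = $297.30 + $141.07 + $44.89 + $104.93 + $297.14 + $233.18 = $1,118.51
Net pay = $5,829.47 − $1,118.51 = $4,710.96

$4,710.96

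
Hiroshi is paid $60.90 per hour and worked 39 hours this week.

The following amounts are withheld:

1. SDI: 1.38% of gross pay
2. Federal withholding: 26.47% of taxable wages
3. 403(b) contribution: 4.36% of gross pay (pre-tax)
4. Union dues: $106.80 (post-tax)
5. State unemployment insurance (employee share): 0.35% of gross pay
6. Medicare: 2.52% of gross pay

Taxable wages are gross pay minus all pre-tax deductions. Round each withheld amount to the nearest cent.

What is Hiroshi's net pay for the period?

Gross pay: 39 × $60.90 = $2,375.10
403(b) contribution: $2,375.10 × 0.0436 = $103.55
Taxable wages = $2,375.10 − $103.55 = $2,271.55
Federal withholding: $2,271.55 × 0.2647 = $601.28
SDI: $2,375.10 × 0.0138 = $32.78
Medicare: $2,375.10 × 0.0252 = $59.85
State unemployment insurance (employee share): $2,375.10 × 0.0035 = $8.31
Union dues: $106.80
Total deductions = $103.55 + $601.28 + $32.78 + $59.85 + $8.31 + $106.80 = $912.57
Net pay = $2,375.10 − $912.57 = $1,462.53

$1,462.53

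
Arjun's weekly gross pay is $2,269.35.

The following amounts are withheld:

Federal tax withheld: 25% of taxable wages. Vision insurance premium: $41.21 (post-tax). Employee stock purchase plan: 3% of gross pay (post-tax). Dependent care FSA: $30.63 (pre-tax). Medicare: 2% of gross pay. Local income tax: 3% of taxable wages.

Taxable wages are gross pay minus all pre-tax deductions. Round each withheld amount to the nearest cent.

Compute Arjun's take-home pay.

Dependent care FSA: $30.63
Taxable wages = $2,269.35 − $30.63 = $2,238.72
Local income tax: $2,238.72 × 0.03 = $67.16
Federal tax withheld: $2,238.72 × 0.25 = $559.68
Medicare: $2,269.35 × 0.02 = $45.39
Employee stock purchase plan: $2,269.35 × 0.03 = $68.08
Vision insurance premium: $41.21
Total deductions = $30.63 + $67.16 + $559.68 + $45.39 + $68.08 + $41.21 = $812.15
Net pay = $2,269.35 − $812.15 = $1,457.20

$1,457.20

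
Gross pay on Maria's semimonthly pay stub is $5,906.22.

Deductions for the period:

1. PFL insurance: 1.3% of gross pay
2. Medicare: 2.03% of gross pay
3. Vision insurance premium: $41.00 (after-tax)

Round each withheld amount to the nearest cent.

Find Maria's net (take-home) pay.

$5,668.54

PFL insurance: $5,906.22 × 0.013 = $76.78
Medicare: $5,906.22 × 0.0203 = $119.90
Vision insurance premium: $41.00
Total deductions = $76.78 + $119.90 + $41.00 = $237.68
Net pay = $5,906.22 − $237.68 = $5,668.54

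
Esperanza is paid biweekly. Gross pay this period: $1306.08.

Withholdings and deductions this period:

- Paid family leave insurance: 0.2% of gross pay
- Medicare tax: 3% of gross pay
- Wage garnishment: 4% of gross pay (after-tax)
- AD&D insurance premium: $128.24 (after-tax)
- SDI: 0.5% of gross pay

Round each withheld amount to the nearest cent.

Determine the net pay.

SDI: $1306.08 × 0.005 = $6.53
Paid family leave insurance: $1306.08 × 0.002 = $2.61
Medicare tax: $1306.08 × 0.03 = $39.18
Wage garnishment: $1306.08 × 0.04 = $52.24
AD&D insurance premium: $128.24
Total deductions = $6.53 + $2.61 + $39.18 + $52.24 + $128.24 = $228.80
Net pay = $1306.08 − $228.80 = $1077.28

$1077.28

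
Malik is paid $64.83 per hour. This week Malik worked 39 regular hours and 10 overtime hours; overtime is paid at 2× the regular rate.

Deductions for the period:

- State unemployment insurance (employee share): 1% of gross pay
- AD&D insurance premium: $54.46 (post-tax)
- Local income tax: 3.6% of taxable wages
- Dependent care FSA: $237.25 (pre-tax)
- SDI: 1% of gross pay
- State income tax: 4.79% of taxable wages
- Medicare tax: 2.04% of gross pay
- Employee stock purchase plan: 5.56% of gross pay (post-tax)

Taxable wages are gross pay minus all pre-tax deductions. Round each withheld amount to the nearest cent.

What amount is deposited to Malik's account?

$2865.05

Regular pay: 39 × $64.83 = $2528.37
Overtime pay: 10 × $64.83 × 2 = $1296.60
Gross pay = $2528.37 + $1296.60 = $3824.97
Dependent care FSA: $237.25
Taxable wages = $3824.97 − $237.25 = $3587.72
State income tax: $3587.72 × 0.0479 = $171.85
Local income tax: $3587.72 × 0.036 = $129.16
State unemployment insurance (employee share): $3824.97 × 0.01 = $38.25
SDI: $3824.97 × 0.01 = $38.25
Medicare tax: $3824.97 × 0.0204 = $78.03
AD&D insurance premium: $54.46
Employee stock purchase plan: $3824.97 × 0.0556 = $212.67
Total deductions = $237.25 + $171.85 + $129.16 + $38.25 + $38.25 + $78.03 + $54.46 + $212.67 = $959.92
Net pay = $3824.97 − $959.92 = $2865.05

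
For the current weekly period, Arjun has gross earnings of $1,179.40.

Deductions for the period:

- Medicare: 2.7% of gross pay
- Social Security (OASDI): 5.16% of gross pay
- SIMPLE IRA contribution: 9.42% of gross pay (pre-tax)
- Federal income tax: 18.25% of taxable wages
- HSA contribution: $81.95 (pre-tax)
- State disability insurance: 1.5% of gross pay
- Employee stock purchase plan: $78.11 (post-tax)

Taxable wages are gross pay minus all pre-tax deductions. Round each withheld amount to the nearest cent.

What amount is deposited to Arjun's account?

$617.84

SIMPLE IRA contribution: $1,179.40 × 0.0942 = $111.10
HSA contribution: $81.95
Pre-tax total = $111.10 + $81.95 = $193.05
Taxable wages = $1,179.40 − $193.05 = $986.35
Federal income tax: $986.35 × 0.1825 = $180.01
Social Security (OASDI): $1,179.40 × 0.0516 = $60.86
Medicare: $1,179.40 × 0.027 = $31.84
State disability insurance: $1,179.40 × 0.015 = $17.69
Employee stock purchase plan: $78.11
Total deductions = $111.10 + $81.95 + $180.01 + $60.86 + $31.84 + $17.69 + $78.11 = $561.56
Net pay = $1,179.40 − $561.56 = $617.84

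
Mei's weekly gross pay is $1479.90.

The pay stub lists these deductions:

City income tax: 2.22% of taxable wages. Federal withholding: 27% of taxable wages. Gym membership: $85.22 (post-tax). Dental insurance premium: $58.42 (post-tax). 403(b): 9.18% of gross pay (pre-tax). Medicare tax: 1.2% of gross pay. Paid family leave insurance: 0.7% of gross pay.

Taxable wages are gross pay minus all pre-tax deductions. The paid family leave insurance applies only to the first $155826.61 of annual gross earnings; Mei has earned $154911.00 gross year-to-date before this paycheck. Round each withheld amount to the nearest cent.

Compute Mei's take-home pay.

$783.51

403(b): $1479.90 × 0.0918 = $135.85
Taxable wages = $1479.90 − $135.85 = $1344.05
Federal withholding: $1344.05 × 0.27 = $362.89
City income tax: $1344.05 × 0.0222 = $29.84
Medicare tax: $1479.90 × 0.012 = $17.76
Paid family leave insurance: only $155826.61 − $154911.00 = $915.61 of this check is subject → $915.61 × 0.007 = $6.41
Dental insurance premium: $58.42
Gym membership: $85.22
Total deductions = $135.85 + $362.89 + $29.84 + $17.76 + $6.41 + $58.42 + $85.22 = $696.39
Net pay = $1479.90 − $696.39 = $783.51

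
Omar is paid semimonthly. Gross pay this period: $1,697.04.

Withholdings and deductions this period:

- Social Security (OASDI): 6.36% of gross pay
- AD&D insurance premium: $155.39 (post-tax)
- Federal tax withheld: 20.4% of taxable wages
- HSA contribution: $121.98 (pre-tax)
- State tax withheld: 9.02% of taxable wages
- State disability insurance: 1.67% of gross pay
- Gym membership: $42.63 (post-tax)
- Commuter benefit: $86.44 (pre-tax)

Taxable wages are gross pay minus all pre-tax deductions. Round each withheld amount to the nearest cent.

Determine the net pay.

HSA contribution: $121.98
Commuter benefit: $86.44
Pre-tax total = $121.98 + $86.44 = $208.42
Taxable wages = $1,697.04 − $208.42 = $1,488.62
State tax withheld: $1,488.62 × 0.0902 = $134.27
Federal tax withheld: $1,488.62 × 0.204 = $303.68
Social Security (OASDI): $1,697.04 × 0.0636 = $107.93
State disability insurance: $1,697.04 × 0.0167 = $28.34
Gym membership: $42.63
AD&D insurance premium: $155.39
Total deductions = $121.98 + $86.44 + $134.27 + $303.68 + $107.93 + $28.34 + $42.63 + $155.39 = $980.66
Net pay = $1,697.04 − $980.66 = $716.38

$716.38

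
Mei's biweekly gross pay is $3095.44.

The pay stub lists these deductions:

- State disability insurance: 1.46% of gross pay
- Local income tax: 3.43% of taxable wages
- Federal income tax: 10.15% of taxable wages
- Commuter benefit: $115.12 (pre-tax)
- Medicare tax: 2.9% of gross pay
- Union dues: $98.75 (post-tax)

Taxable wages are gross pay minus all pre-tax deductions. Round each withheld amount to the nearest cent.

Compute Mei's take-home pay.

$2341.89

Commuter benefit: $115.12
Taxable wages = $3095.44 − $115.12 = $2980.32
Local income tax: $2980.32 × 0.0343 = $102.22
Federal income tax: $2980.32 × 0.1015 = $302.50
Medicare tax: $3095.44 × 0.029 = $89.77
State disability insurance: $3095.44 × 0.0146 = $45.19
Union dues: $98.75
Total deductions = $115.12 + $102.22 + $302.50 + $89.77 + $45.19 + $98.75 = $753.55
Net pay = $3095.44 − $753.55 = $2341.89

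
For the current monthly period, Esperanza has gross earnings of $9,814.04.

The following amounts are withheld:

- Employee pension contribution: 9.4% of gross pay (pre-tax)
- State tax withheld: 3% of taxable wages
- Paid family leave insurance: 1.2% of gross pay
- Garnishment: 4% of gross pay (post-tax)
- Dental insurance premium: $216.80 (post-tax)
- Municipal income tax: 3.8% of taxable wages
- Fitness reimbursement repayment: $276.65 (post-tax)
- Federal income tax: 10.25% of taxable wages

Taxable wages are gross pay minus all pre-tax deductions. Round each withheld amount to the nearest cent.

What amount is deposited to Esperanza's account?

$6,371.73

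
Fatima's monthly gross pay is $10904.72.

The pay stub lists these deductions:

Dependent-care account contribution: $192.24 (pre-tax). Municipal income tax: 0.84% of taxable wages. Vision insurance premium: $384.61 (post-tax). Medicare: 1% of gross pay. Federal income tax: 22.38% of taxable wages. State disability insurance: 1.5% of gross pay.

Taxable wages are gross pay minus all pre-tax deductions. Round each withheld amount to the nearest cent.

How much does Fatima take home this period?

Dependent-care account contribution: $192.24
Taxable wages = $10904.72 − $192.24 = $10712.48
Federal income tax: $10712.48 × 0.2238 = $2397.45
Municipal income tax: $10712.48 × 0.0084 = $89.98
Medicare: $10904.72 × 0.01 = $109.05
State disability insurance: $10904.72 × 0.015 = $163.57
Vision insurance premium: $384.61
Total deductions = $192.24 + $2397.45 + $89.98 + $109.05 + $163.57 + $384.61 = $3336.90
Net pay = $10904.72 − $3336.90 = $7567.82

$7567.82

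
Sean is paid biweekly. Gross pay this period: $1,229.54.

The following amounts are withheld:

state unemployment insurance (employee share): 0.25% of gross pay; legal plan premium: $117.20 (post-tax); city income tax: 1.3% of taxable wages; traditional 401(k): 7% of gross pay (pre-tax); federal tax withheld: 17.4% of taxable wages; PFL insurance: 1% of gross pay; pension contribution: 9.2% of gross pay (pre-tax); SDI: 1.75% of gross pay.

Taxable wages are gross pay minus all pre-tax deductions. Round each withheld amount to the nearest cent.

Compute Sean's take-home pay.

$683.59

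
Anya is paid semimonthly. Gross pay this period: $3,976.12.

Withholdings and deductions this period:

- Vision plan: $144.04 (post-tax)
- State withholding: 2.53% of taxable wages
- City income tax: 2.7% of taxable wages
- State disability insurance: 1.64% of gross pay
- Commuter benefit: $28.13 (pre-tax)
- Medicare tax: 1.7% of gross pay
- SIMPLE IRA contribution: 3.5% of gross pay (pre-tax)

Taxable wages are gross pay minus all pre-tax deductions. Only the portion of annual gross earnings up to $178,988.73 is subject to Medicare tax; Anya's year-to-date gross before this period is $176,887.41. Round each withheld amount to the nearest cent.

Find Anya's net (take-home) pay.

SIMPLE IRA contribution: $3,976.12 × 0.035 = $139.16
Commuter benefit: $28.13
Pre-tax total = $139.16 + $28.13 = $167.29
Taxable wages = $3,976.12 − $167.29 = $3,808.83
State withholding: $3,808.83 × 0.0253 = $96.36
City income tax: $3,808.83 × 0.027 = $102.84
Medicare tax: only $178,988.73 − $176,887.41 = $2,101.32 of this check is subject → $2,101.32 × 0.017 = $35.72
State disability insurance: $3,976.12 × 0.0164 = $65.21
Vision plan: $144.04
Total deductions = $139.16 + $28.13 + $96.36 + $102.84 + $35.72 + $65.21 + $144.04 = $611.46
Net pay = $3,976.12 − $611.46 = $3,364.66

$3,364.66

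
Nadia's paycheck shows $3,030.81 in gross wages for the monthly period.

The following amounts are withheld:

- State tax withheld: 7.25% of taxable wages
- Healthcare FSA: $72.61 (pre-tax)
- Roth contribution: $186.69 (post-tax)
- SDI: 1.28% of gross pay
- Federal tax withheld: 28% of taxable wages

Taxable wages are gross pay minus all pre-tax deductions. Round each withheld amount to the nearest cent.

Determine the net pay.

Healthcare FSA: $72.61
Taxable wages = $3,030.81 − $72.61 = $2,958.20
State tax withheld: $2,958.20 × 0.0725 = $214.47
Federal tax withheld: $2,958.20 × 0.28 = $828.30
SDI: $3,030.81 × 0.0128 = $38.79
Roth contribution: $186.69
Total deductions = $72.61 + $214.47 + $828.30 + $38.79 + $186.69 = $1,340.86
Net pay = $3,030.81 − $1,340.86 = $1,689.95

$1,689.95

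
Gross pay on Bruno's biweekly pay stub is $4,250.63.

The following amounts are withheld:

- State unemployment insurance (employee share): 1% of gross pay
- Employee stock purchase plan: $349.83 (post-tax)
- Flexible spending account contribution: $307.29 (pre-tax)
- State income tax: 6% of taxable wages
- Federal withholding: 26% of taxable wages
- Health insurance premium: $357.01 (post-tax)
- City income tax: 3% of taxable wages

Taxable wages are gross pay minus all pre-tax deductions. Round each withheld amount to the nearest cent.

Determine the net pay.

Flexible spending account contribution: $307.29
Taxable wages = $4,250.63 − $307.29 = $3,943.34
Federal withholding: $3,943.34 × 0.26 = $1,025.27
City income tax: $3,943.34 × 0.03 = $118.30
State income tax: $3,943.34 × 0.06 = $236.60
State unemployment insurance (employee share): $4,250.63 × 0.01 = $42.51
Health insurance premium: $357.01
Employee stock purchase plan: $349.83
Total deductions = $307.29 + $1,025.27 + $118.30 + $236.60 + $42.51 + $357.01 + $349.83 = $2,436.81
Net pay = $4,250.63 − $2,436.81 = $1,813.82

$1,813.82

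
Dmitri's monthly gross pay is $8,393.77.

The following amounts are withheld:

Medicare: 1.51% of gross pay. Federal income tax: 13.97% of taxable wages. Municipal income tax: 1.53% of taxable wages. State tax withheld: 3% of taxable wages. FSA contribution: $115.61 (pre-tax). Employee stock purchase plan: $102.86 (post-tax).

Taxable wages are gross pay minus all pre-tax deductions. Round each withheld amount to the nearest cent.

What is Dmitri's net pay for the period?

$6,517.09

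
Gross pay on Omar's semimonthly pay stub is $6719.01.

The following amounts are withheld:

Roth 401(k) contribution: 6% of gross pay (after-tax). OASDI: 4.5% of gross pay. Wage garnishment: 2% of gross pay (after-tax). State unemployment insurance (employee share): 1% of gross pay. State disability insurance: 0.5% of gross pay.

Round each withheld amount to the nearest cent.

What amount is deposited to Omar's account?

State disability insurance: $6719.01 × 0.005 = $33.60
OASDI: $6719.01 × 0.045 = $302.36
State unemployment insurance (employee share): $6719.01 × 0.01 = $67.19
Wage garnishment: $6719.01 × 0.02 = $134.38
Roth 401(k) contribution: $6719.01 × 0.06 = $403.14
Total deductions = $33.60 + $302.36 + $67.19 + $134.38 + $403.14 = $940.67
Net pay = $6719.01 − $940.67 = $5778.34

$5778.34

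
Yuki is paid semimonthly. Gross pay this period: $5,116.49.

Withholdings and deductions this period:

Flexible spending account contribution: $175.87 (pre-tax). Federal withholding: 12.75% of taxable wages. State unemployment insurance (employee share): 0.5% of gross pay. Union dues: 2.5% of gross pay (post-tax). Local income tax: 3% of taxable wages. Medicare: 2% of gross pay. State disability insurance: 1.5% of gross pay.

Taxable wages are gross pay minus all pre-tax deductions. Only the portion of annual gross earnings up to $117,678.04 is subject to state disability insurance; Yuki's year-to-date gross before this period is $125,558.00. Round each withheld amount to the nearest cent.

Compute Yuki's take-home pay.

$3,906.65

Flexible spending account contribution: $175.87
Taxable wages = $5,116.49 − $175.87 = $4,940.62
Federal withholding: $4,940.62 × 0.1275 = $629.93
Local income tax: $4,940.62 × 0.03 = $148.22
State unemployment insurance (employee share): $5,116.49 × 0.005 = $25.58
State disability insurance: annual cap $117,678.04 already reached (YTD $125,558.00), so $0.00
Medicare: $5,116.49 × 0.02 = $102.33
Union dues: $5,116.49 × 0.025 = $127.91
Total deductions = $175.87 + $629.93 + $148.22 + $25.58 + $0.00 + $102.33 + $127.91 = $1,209.84
Net pay = $5,116.49 − $1,209.84 = $3,906.65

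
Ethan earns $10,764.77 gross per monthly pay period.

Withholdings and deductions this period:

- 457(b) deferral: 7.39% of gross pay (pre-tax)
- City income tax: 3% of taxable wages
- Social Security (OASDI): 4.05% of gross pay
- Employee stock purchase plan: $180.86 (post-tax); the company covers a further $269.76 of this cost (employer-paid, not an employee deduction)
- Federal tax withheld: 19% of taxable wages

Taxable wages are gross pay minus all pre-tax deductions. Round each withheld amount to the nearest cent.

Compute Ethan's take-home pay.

457(b) deferral: $10,764.77 × 0.0739 = $795.52
Taxable wages = $10,764.77 − $795.52 = $9,969.25
City income tax: $9,969.25 × 0.03 = $299.08
Federal tax withheld: $9,969.25 × 0.19 = $1,894.16
Social Security (OASDI): $10,764.77 × 0.0405 = $435.97
Employee stock purchase plan: $180.86
(Employer's $269.76 toward employee stock purchase plan is not withheld from the employee.)
Total deductions = $795.52 + $299.08 + $1,894.16 + $435.97 + $180.86 = $3,605.59
Net pay = $10,764.77 − $3,605.59 = $7,159.18

$7,159.18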